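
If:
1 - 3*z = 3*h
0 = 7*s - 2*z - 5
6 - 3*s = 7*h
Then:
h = 25/43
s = 83/129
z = -32/129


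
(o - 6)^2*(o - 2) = o^3 - 14*o^2 + 60*o - 72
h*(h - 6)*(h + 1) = h^3 - 5*h^2 - 6*h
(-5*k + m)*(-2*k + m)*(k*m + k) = 10*k^3*m + 10*k^3 - 7*k^2*m^2 - 7*k^2*m + k*m^3 + k*m^2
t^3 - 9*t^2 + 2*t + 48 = (t - 8)*(t - 3)*(t + 2)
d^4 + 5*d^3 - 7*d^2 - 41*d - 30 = (d - 3)*(d + 1)*(d + 2)*(d + 5)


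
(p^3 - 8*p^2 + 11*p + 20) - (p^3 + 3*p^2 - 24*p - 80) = -11*p^2 + 35*p + 100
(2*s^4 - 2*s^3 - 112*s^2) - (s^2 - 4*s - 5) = 2*s^4 - 2*s^3 - 113*s^2 + 4*s + 5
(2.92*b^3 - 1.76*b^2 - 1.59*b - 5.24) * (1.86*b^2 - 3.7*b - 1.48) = 5.4312*b^5 - 14.0776*b^4 - 0.766999999999999*b^3 - 1.2586*b^2 + 21.7412*b + 7.7552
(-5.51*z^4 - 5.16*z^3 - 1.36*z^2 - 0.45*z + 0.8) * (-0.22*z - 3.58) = 1.2122*z^5 + 20.861*z^4 + 18.772*z^3 + 4.9678*z^2 + 1.435*z - 2.864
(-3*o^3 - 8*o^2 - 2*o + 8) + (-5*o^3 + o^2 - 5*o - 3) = -8*o^3 - 7*o^2 - 7*o + 5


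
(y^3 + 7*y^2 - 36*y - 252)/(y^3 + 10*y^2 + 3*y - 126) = (y - 6)/(y - 3)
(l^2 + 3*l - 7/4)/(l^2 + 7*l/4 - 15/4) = (4*l^2 + 12*l - 7)/(4*l^2 + 7*l - 15)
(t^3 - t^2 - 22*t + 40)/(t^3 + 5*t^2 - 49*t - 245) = (t^2 - 6*t + 8)/(t^2 - 49)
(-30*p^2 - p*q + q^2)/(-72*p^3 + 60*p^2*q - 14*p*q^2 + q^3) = (5*p + q)/(12*p^2 - 8*p*q + q^2)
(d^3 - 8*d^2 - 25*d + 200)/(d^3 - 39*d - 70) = (d^2 - 13*d + 40)/(d^2 - 5*d - 14)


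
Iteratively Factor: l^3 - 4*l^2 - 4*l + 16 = (l - 2)*(l^2 - 2*l - 8) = (l - 4)*(l - 2)*(l + 2)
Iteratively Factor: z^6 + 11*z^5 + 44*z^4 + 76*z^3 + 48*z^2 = (z)*(z^5 + 11*z^4 + 44*z^3 + 76*z^2 + 48*z) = z*(z + 4)*(z^4 + 7*z^3 + 16*z^2 + 12*z) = z*(z + 3)*(z + 4)*(z^3 + 4*z^2 + 4*z) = z*(z + 2)*(z + 3)*(z + 4)*(z^2 + 2*z) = z^2*(z + 2)*(z + 3)*(z + 4)*(z + 2)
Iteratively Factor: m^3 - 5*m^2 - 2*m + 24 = (m - 3)*(m^2 - 2*m - 8) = (m - 3)*(m + 2)*(m - 4)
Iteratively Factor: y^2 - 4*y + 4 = (y - 2)*(y - 2)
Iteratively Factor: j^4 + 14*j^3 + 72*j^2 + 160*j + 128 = (j + 2)*(j^3 + 12*j^2 + 48*j + 64) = (j + 2)*(j + 4)*(j^2 + 8*j + 16) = (j + 2)*(j + 4)^2*(j + 4)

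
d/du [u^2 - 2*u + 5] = 2*u - 2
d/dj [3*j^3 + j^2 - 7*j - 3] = 9*j^2 + 2*j - 7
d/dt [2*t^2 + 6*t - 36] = 4*t + 6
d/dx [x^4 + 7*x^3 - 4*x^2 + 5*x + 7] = 4*x^3 + 21*x^2 - 8*x + 5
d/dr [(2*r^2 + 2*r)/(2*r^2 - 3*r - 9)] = 2*(-5*r^2 - 18*r - 9)/(4*r^4 - 12*r^3 - 27*r^2 + 54*r + 81)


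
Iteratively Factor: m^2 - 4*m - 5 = (m + 1)*(m - 5)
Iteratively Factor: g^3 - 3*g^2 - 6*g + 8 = (g - 4)*(g^2 + g - 2) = (g - 4)*(g + 2)*(g - 1)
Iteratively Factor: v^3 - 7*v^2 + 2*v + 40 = (v + 2)*(v^2 - 9*v + 20) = (v - 4)*(v + 2)*(v - 5)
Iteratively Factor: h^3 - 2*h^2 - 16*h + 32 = (h + 4)*(h^2 - 6*h + 8) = (h - 2)*(h + 4)*(h - 4)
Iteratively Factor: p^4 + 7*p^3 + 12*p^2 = (p)*(p^3 + 7*p^2 + 12*p) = p*(p + 4)*(p^2 + 3*p) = p^2*(p + 4)*(p + 3)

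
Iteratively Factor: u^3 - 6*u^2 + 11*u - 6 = (u - 1)*(u^2 - 5*u + 6) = (u - 3)*(u - 1)*(u - 2)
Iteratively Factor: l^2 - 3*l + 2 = (l - 1)*(l - 2)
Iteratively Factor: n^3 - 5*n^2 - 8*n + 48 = (n + 3)*(n^2 - 8*n + 16) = (n - 4)*(n + 3)*(n - 4)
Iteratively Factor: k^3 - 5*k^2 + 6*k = (k - 3)*(k^2 - 2*k) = (k - 3)*(k - 2)*(k)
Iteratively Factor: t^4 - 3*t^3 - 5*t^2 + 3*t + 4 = (t + 1)*(t^3 - 4*t^2 - t + 4) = (t + 1)^2*(t^2 - 5*t + 4) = (t - 1)*(t + 1)^2*(t - 4)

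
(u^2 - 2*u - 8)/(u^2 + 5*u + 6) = (u - 4)/(u + 3)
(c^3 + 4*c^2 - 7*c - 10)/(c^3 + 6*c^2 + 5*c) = (c - 2)/c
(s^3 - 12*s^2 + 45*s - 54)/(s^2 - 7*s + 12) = (s^2 - 9*s + 18)/(s - 4)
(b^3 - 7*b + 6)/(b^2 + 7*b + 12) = (b^2 - 3*b + 2)/(b + 4)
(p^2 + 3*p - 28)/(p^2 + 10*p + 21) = (p - 4)/(p + 3)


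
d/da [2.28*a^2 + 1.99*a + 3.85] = 4.56*a + 1.99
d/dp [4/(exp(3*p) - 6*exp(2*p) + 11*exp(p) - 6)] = (-12*exp(2*p) + 48*exp(p) - 44)*exp(p)/(exp(3*p) - 6*exp(2*p) + 11*exp(p) - 6)^2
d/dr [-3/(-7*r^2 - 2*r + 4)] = 6*(-7*r - 1)/(7*r^2 + 2*r - 4)^2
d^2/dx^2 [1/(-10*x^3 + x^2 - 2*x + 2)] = 2*((30*x - 1)*(10*x^3 - x^2 + 2*x - 2) - 4*(15*x^2 - x + 1)^2)/(10*x^3 - x^2 + 2*x - 2)^3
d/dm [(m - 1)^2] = 2*m - 2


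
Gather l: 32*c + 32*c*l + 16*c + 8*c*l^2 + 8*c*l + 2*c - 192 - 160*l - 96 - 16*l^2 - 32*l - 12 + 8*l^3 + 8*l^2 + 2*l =50*c + 8*l^3 + l^2*(8*c - 8) + l*(40*c - 190) - 300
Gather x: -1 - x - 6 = -x - 7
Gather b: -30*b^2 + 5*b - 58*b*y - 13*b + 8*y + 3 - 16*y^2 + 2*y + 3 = -30*b^2 + b*(-58*y - 8) - 16*y^2 + 10*y + 6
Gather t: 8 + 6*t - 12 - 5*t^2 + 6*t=-5*t^2 + 12*t - 4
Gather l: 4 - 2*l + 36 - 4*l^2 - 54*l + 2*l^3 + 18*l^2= 2*l^3 + 14*l^2 - 56*l + 40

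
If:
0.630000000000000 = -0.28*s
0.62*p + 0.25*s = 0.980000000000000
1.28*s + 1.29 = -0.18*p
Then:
No Solution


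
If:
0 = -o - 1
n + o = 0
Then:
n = 1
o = -1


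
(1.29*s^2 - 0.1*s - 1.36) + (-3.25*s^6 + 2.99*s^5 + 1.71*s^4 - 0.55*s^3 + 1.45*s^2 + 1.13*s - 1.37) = -3.25*s^6 + 2.99*s^5 + 1.71*s^4 - 0.55*s^3 + 2.74*s^2 + 1.03*s - 2.73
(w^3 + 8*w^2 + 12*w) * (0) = 0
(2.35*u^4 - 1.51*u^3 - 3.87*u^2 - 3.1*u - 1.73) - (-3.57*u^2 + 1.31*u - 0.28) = 2.35*u^4 - 1.51*u^3 - 0.3*u^2 - 4.41*u - 1.45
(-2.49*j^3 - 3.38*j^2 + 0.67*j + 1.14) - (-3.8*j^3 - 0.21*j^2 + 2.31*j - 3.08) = 1.31*j^3 - 3.17*j^2 - 1.64*j + 4.22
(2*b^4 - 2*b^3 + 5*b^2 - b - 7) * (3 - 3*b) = -6*b^5 + 12*b^4 - 21*b^3 + 18*b^2 + 18*b - 21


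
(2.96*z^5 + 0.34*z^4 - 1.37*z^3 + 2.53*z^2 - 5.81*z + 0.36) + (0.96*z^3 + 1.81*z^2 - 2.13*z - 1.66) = 2.96*z^5 + 0.34*z^4 - 0.41*z^3 + 4.34*z^2 - 7.94*z - 1.3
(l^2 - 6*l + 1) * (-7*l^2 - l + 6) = -7*l^4 + 41*l^3 + 5*l^2 - 37*l + 6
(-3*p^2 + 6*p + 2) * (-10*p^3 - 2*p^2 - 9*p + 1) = 30*p^5 - 54*p^4 - 5*p^3 - 61*p^2 - 12*p + 2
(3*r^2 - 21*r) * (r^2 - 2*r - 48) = 3*r^4 - 27*r^3 - 102*r^2 + 1008*r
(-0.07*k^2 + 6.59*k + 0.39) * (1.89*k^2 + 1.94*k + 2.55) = -0.1323*k^4 + 12.3193*k^3 + 13.3432*k^2 + 17.5611*k + 0.9945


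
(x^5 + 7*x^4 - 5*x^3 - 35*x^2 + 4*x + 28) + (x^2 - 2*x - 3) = x^5 + 7*x^4 - 5*x^3 - 34*x^2 + 2*x + 25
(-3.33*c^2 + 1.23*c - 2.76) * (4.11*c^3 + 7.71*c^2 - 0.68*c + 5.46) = -13.6863*c^5 - 20.619*c^4 + 0.4041*c^3 - 40.2978*c^2 + 8.5926*c - 15.0696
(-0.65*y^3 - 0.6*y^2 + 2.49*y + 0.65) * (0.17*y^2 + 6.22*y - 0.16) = -0.1105*y^5 - 4.145*y^4 - 3.2047*y^3 + 15.6943*y^2 + 3.6446*y - 0.104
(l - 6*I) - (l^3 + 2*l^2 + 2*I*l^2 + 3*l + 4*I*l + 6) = -l^3 - 2*l^2 - 2*I*l^2 - 2*l - 4*I*l - 6 - 6*I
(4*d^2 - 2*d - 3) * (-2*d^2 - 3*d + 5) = -8*d^4 - 8*d^3 + 32*d^2 - d - 15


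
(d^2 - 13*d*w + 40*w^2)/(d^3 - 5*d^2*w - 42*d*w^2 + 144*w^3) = (-d + 5*w)/(-d^2 - 3*d*w + 18*w^2)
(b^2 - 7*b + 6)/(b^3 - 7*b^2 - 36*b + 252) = (b - 1)/(b^2 - b - 42)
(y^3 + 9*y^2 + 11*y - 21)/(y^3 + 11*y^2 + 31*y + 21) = (y - 1)/(y + 1)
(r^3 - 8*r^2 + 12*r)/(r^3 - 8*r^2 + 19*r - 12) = r*(r^2 - 8*r + 12)/(r^3 - 8*r^2 + 19*r - 12)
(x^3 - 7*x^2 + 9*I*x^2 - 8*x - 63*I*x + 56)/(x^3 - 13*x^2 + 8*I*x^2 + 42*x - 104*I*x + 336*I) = (x + I)/(x - 6)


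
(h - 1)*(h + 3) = h^2 + 2*h - 3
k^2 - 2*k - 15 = (k - 5)*(k + 3)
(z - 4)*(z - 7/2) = z^2 - 15*z/2 + 14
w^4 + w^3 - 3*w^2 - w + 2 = (w - 1)^2*(w + 1)*(w + 2)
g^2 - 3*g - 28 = (g - 7)*(g + 4)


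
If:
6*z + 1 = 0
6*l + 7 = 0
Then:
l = -7/6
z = -1/6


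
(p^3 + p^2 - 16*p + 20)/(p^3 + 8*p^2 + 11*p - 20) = (p^2 - 4*p + 4)/(p^2 + 3*p - 4)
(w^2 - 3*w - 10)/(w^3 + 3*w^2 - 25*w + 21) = (w^2 - 3*w - 10)/(w^3 + 3*w^2 - 25*w + 21)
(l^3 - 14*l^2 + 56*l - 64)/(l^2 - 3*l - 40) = (l^2 - 6*l + 8)/(l + 5)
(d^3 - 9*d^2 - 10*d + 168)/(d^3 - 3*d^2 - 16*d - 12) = (d^2 - 3*d - 28)/(d^2 + 3*d + 2)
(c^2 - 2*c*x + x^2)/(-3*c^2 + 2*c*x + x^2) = (-c + x)/(3*c + x)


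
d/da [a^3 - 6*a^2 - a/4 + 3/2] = 3*a^2 - 12*a - 1/4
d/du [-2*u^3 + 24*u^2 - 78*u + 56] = -6*u^2 + 48*u - 78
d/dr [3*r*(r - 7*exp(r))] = -21*r*exp(r) + 6*r - 21*exp(r)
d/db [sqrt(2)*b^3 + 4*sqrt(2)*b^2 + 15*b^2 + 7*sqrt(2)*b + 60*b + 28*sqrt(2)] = 3*sqrt(2)*b^2 + 8*sqrt(2)*b + 30*b + 7*sqrt(2) + 60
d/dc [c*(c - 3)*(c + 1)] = 3*c^2 - 4*c - 3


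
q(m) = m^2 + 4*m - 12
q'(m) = 2*m + 4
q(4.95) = 32.30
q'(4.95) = 13.90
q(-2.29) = -15.92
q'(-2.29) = -0.58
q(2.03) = 0.24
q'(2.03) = 8.06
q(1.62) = -2.90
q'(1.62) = 7.24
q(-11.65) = 77.12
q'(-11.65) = -19.30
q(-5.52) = -3.61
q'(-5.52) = -7.04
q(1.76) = -1.86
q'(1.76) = 7.52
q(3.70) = 16.49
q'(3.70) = 11.40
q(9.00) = 105.00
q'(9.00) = 22.00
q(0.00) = -12.00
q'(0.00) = 4.00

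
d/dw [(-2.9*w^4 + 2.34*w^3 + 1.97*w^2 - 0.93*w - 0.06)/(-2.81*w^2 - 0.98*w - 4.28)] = (16.298*w^5 + 1.9506*w^4 + 45.0616*w^3 - 34.5895*w^2 - 17.2004*w + 3.9216)/(7.8961*w^4 + 5.5076*w^3 + 25.014*w^2 + 8.3888*w + 18.3184)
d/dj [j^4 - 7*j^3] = j^2*(4*j - 21)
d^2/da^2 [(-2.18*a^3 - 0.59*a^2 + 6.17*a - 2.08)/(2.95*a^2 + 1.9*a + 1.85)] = (5.6843418860808e-14*a^4 + 122.05785*a^3 - 135.26385*a^2 - 316.75335*a - 39.72805)/(25.672375*a^6 + 49.60425*a^5 + 80.247375*a^4 + 69.0745*a^3 + 50.324625*a^2 + 19.50825*a + 6.331625)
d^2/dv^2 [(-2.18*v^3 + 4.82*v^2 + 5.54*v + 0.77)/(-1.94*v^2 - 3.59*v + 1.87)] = (-1.4210854715202e-14*v^4 + 97.4473800000001*v^3 - 210.113772*v^2 - 107.025072*v - 133.527966)/(7.301384*v^6 + 40.533972*v^5 + 53.894946*v^4 - 31.874533*v^3 - 51.950283*v^2 + 37.661613*v - 6.539203)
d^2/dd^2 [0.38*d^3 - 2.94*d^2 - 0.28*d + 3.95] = 2.28*d - 5.88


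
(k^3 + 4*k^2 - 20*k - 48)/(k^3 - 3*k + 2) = (k^2 + 2*k - 24)/(k^2 - 2*k + 1)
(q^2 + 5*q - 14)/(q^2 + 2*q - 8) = (q + 7)/(q + 4)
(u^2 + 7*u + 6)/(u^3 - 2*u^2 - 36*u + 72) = (u + 1)/(u^2 - 8*u + 12)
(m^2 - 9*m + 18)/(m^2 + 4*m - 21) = (m - 6)/(m + 7)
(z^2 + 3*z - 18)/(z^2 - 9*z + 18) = (z + 6)/(z - 6)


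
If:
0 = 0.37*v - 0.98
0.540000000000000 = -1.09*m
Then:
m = -0.50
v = 2.65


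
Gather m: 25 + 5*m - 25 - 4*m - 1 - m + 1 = 0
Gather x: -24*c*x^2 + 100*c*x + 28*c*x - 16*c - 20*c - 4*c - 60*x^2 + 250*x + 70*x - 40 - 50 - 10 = -40*c + x^2*(-24*c - 60) + x*(128*c + 320) - 100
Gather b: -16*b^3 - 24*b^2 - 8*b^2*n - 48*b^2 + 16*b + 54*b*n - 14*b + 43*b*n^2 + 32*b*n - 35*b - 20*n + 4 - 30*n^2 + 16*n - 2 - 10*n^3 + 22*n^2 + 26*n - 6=-16*b^3 + b^2*(-8*n - 72) + b*(43*n^2 + 86*n - 33) - 10*n^3 - 8*n^2 + 22*n - 4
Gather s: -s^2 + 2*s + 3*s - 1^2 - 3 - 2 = -s^2 + 5*s - 6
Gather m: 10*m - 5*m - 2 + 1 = 5*m - 1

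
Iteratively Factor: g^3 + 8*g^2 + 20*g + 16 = (g + 4)*(g^2 + 4*g + 4) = (g + 2)*(g + 4)*(g + 2)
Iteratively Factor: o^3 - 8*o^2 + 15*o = (o - 3)*(o^2 - 5*o) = o*(o - 3)*(o - 5)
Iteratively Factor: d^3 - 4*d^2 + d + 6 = (d - 2)*(d^2 - 2*d - 3) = (d - 2)*(d + 1)*(d - 3)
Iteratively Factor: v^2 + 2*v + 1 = (v + 1)*(v + 1)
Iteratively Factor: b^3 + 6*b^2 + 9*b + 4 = (b + 1)*(b^2 + 5*b + 4) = (b + 1)^2*(b + 4)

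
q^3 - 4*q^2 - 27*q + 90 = (q - 6)*(q - 3)*(q + 5)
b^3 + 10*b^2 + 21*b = b*(b + 3)*(b + 7)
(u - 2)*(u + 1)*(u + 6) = u^3 + 5*u^2 - 8*u - 12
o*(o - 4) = o^2 - 4*o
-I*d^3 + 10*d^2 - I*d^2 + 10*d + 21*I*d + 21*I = (d + 3*I)*(d + 7*I)*(-I*d - I)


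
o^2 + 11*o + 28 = (o + 4)*(o + 7)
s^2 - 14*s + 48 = (s - 8)*(s - 6)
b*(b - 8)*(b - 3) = b^3 - 11*b^2 + 24*b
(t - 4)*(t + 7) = t^2 + 3*t - 28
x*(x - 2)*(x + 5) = x^3 + 3*x^2 - 10*x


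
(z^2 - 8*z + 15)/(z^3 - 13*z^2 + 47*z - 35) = (z - 3)/(z^2 - 8*z + 7)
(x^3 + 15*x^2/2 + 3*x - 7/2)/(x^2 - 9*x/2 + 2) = (x^2 + 8*x + 7)/(x - 4)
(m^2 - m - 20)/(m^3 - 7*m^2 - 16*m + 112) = (m - 5)/(m^2 - 11*m + 28)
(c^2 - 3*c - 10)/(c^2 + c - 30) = (c + 2)/(c + 6)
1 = 1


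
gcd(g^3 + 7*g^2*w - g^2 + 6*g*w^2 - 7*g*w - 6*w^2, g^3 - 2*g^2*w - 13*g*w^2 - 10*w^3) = g + w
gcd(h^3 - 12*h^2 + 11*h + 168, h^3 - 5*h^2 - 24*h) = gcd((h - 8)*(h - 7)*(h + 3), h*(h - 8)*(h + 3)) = h^2 - 5*h - 24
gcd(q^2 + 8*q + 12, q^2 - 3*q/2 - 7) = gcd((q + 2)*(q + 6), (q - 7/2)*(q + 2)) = q + 2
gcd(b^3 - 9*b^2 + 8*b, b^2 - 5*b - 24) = b - 8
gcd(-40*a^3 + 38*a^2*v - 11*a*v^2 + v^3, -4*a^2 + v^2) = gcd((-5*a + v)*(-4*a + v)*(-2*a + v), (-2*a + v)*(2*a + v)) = -2*a + v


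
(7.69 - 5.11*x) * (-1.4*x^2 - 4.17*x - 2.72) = 7.154*x^3 + 10.5427*x^2 - 18.1681*x - 20.9168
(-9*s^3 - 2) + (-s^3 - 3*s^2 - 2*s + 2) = -10*s^3 - 3*s^2 - 2*s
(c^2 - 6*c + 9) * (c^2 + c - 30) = c^4 - 5*c^3 - 27*c^2 + 189*c - 270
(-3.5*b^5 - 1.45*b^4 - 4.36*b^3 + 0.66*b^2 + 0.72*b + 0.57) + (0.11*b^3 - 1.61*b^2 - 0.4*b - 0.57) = -3.5*b^5 - 1.45*b^4 - 4.25*b^3 - 0.95*b^2 + 0.32*b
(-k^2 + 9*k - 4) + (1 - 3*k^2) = -4*k^2 + 9*k - 3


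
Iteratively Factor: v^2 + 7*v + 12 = (v + 4)*(v + 3)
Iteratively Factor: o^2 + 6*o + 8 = (o + 4)*(o + 2)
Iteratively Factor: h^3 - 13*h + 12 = (h - 1)*(h^2 + h - 12) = (h - 3)*(h - 1)*(h + 4)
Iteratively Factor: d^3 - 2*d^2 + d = (d - 1)*(d^2 - d) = d*(d - 1)*(d - 1)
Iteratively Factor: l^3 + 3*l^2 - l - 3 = (l - 1)*(l^2 + 4*l + 3) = (l - 1)*(l + 1)*(l + 3)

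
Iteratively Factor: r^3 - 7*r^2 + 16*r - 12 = (r - 2)*(r^2 - 5*r + 6) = (r - 2)^2*(r - 3)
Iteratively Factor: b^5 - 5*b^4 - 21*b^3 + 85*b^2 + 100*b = (b)*(b^4 - 5*b^3 - 21*b^2 + 85*b + 100) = b*(b - 5)*(b^3 - 21*b - 20) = b*(b - 5)*(b + 1)*(b^2 - b - 20) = b*(b - 5)^2*(b + 1)*(b + 4)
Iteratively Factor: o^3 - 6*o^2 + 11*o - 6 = (o - 3)*(o^2 - 3*o + 2) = (o - 3)*(o - 2)*(o - 1)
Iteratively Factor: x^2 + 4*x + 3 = (x + 1)*(x + 3)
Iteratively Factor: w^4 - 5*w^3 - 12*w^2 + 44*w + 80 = (w - 4)*(w^3 - w^2 - 16*w - 20) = (w - 5)*(w - 4)*(w^2 + 4*w + 4) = (w - 5)*(w - 4)*(w + 2)*(w + 2)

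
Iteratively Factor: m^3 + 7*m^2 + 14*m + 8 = (m + 2)*(m^2 + 5*m + 4) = (m + 1)*(m + 2)*(m + 4)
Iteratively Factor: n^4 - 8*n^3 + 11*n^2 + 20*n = (n + 1)*(n^3 - 9*n^2 + 20*n) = (n - 4)*(n + 1)*(n^2 - 5*n) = (n - 5)*(n - 4)*(n + 1)*(n)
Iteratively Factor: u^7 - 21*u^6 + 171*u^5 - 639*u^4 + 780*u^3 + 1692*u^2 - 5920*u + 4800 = (u - 3)*(u^6 - 18*u^5 + 117*u^4 - 288*u^3 - 84*u^2 + 1440*u - 1600) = (u - 4)*(u - 3)*(u^5 - 14*u^4 + 61*u^3 - 44*u^2 - 260*u + 400) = (u - 4)*(u - 3)*(u + 2)*(u^4 - 16*u^3 + 93*u^2 - 230*u + 200) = (u - 4)*(u - 3)*(u - 2)*(u + 2)*(u^3 - 14*u^2 + 65*u - 100) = (u - 4)^2*(u - 3)*(u - 2)*(u + 2)*(u^2 - 10*u + 25) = (u - 5)*(u - 4)^2*(u - 3)*(u - 2)*(u + 2)*(u - 5)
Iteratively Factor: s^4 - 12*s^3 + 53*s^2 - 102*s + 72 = (s - 2)*(s^3 - 10*s^2 + 33*s - 36) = (s - 4)*(s - 2)*(s^2 - 6*s + 9) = (s - 4)*(s - 3)*(s - 2)*(s - 3)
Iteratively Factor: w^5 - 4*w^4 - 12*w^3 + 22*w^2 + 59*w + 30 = (w + 1)*(w^4 - 5*w^3 - 7*w^2 + 29*w + 30) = (w - 5)*(w + 1)*(w^3 - 7*w - 6) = (w - 5)*(w + 1)^2*(w^2 - w - 6) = (w - 5)*(w + 1)^2*(w + 2)*(w - 3)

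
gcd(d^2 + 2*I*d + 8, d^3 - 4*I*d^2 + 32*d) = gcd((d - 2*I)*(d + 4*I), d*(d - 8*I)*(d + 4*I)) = d + 4*I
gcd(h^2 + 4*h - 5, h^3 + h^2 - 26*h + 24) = h - 1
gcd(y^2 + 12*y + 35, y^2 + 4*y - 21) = y + 7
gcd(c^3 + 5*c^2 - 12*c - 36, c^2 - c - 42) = c + 6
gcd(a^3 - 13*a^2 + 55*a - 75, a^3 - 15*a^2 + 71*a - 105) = a^2 - 8*a + 15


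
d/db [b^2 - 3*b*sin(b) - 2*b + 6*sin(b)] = -3*b*cos(b) + 2*b - 3*sin(b) + 6*cos(b) - 2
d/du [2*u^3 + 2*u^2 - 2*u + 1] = 6*u^2 + 4*u - 2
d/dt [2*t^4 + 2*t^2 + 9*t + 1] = 8*t^3 + 4*t + 9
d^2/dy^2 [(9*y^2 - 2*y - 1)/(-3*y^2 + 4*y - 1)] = 12*(-15*y^3 + 18*y^2 - 9*y + 2)/(27*y^6 - 108*y^5 + 171*y^4 - 136*y^3 + 57*y^2 - 12*y + 1)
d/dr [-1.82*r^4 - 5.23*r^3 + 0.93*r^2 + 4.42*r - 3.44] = -7.28*r^3 - 15.69*r^2 + 1.86*r + 4.42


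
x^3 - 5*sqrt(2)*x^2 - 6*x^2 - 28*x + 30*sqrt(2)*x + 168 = (x - 6)*(x - 7*sqrt(2))*(x + 2*sqrt(2))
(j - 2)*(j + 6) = j^2 + 4*j - 12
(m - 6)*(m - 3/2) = m^2 - 15*m/2 + 9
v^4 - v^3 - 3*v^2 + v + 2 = (v - 2)*(v - 1)*(v + 1)^2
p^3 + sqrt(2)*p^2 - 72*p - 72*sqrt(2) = (p - 6*sqrt(2))*(p + sqrt(2))*(p + 6*sqrt(2))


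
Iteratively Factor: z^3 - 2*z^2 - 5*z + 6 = (z - 1)*(z^2 - z - 6) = (z - 3)*(z - 1)*(z + 2)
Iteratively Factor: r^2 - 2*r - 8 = (r + 2)*(r - 4)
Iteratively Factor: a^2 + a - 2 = (a + 2)*(a - 1)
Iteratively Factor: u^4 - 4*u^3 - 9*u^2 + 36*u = (u - 3)*(u^3 - u^2 - 12*u) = u*(u - 3)*(u^2 - u - 12) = u*(u - 3)*(u + 3)*(u - 4)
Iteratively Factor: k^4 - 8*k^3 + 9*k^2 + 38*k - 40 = (k + 2)*(k^3 - 10*k^2 + 29*k - 20) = (k - 5)*(k + 2)*(k^2 - 5*k + 4) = (k - 5)*(k - 1)*(k + 2)*(k - 4)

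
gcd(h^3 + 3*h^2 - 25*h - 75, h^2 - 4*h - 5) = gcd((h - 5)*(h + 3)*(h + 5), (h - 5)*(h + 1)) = h - 5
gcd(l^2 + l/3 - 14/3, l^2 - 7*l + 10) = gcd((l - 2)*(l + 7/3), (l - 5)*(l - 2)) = l - 2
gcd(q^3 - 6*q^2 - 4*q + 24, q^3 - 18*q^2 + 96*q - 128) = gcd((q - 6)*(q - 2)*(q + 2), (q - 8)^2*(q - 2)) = q - 2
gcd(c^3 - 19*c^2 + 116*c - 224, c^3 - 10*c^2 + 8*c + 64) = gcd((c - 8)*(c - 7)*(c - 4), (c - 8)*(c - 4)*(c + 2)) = c^2 - 12*c + 32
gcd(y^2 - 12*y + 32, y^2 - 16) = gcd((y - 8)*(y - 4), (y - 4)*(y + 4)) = y - 4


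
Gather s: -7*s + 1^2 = 1 - 7*s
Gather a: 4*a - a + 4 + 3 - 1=3*a + 6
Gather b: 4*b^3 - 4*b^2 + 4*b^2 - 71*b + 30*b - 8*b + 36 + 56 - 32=4*b^3 - 49*b + 60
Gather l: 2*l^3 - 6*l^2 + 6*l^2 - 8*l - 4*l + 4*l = 2*l^3 - 8*l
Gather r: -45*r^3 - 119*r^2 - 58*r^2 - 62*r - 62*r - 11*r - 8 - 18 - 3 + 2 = -45*r^3 - 177*r^2 - 135*r - 27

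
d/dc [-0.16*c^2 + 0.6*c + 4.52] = 0.6 - 0.32*c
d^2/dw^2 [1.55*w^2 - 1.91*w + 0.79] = 3.10000000000000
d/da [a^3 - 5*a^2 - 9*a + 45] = 3*a^2 - 10*a - 9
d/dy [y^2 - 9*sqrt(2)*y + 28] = 2*y - 9*sqrt(2)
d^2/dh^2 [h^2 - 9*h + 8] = 2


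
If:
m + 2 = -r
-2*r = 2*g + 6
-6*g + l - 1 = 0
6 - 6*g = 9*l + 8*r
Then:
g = 21/52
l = 89/26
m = 73/52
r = -177/52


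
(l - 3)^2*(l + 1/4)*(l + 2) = l^4 - 15*l^3/4 - 4*l^2 + 69*l/4 + 9/2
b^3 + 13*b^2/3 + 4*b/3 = b*(b + 1/3)*(b + 4)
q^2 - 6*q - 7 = (q - 7)*(q + 1)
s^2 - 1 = (s - 1)*(s + 1)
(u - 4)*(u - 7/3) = u^2 - 19*u/3 + 28/3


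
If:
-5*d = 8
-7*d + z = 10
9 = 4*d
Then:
No Solution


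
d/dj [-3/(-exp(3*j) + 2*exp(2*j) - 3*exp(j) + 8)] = (-9*exp(2*j) + 12*exp(j) - 9)*exp(j)/(exp(3*j) - 2*exp(2*j) + 3*exp(j) - 8)^2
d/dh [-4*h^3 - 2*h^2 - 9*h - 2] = -12*h^2 - 4*h - 9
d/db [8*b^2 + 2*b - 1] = 16*b + 2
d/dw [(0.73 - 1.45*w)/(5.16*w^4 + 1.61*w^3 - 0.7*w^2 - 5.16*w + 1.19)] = (22.446*w^4 - 10.3982*w^3 - 4.5409*w^2 + 1.022*w + 2.0413)/(26.6256*w^8 + 16.6152*w^7 - 4.6319*w^6 - 55.5052*w^5 - 3.8444*w^4 + 11.0558*w^3 + 24.9596*w^2 - 12.2808*w + 1.4161)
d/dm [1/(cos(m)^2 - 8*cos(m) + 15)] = 2*(cos(m) - 4)*sin(m)/(cos(m)^2 - 8*cos(m) + 15)^2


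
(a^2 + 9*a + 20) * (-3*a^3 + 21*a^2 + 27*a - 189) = -3*a^5 - 6*a^4 + 156*a^3 + 474*a^2 - 1161*a - 3780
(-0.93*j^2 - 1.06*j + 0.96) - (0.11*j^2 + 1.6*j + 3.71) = -1.04*j^2 - 2.66*j - 2.75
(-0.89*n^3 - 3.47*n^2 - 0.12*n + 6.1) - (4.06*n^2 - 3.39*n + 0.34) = -0.89*n^3 - 7.53*n^2 + 3.27*n + 5.76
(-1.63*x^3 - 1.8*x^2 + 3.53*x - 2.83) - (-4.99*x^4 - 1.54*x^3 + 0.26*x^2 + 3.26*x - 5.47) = 4.99*x^4 - 0.0899999999999999*x^3 - 2.06*x^2 + 0.27*x + 2.64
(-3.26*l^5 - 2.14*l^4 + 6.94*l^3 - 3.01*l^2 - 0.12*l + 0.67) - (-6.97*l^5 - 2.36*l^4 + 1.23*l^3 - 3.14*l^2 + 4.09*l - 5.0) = 3.71*l^5 + 0.22*l^4 + 5.71*l^3 + 0.13*l^2 - 4.21*l + 5.67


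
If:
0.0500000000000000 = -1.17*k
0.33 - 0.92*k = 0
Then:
No Solution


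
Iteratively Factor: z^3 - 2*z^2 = (z - 2)*(z^2) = z*(z - 2)*(z)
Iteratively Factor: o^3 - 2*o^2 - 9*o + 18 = (o + 3)*(o^2 - 5*o + 6) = (o - 3)*(o + 3)*(o - 2)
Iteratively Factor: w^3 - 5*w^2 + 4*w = (w - 1)*(w^2 - 4*w) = (w - 4)*(w - 1)*(w)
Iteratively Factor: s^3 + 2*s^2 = (s)*(s^2 + 2*s) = s^2*(s + 2)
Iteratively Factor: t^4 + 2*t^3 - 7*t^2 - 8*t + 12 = (t - 2)*(t^3 + 4*t^2 + t - 6) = (t - 2)*(t + 3)*(t^2 + t - 2) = (t - 2)*(t + 2)*(t + 3)*(t - 1)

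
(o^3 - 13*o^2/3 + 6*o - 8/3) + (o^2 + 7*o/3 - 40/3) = o^3 - 10*o^2/3 + 25*o/3 - 16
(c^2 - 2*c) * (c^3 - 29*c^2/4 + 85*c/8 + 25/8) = c^5 - 37*c^4/4 + 201*c^3/8 - 145*c^2/8 - 25*c/4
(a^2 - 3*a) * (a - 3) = a^3 - 6*a^2 + 9*a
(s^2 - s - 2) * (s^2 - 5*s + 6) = s^4 - 6*s^3 + 9*s^2 + 4*s - 12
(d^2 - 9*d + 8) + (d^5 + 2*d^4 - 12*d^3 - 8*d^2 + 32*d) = d^5 + 2*d^4 - 12*d^3 - 7*d^2 + 23*d + 8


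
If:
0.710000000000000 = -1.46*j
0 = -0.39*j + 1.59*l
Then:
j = -0.49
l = -0.12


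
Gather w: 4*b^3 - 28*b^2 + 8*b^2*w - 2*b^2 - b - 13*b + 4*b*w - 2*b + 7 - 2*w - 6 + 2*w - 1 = 4*b^3 - 30*b^2 - 16*b + w*(8*b^2 + 4*b)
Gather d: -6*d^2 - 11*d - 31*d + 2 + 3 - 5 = -6*d^2 - 42*d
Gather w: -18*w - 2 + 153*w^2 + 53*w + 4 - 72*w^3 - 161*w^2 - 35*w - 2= -72*w^3 - 8*w^2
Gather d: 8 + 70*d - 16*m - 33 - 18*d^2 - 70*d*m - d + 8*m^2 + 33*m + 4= -18*d^2 + d*(69 - 70*m) + 8*m^2 + 17*m - 21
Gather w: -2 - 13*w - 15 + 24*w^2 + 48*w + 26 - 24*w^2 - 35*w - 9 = 0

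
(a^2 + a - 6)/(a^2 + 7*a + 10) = (a^2 + a - 6)/(a^2 + 7*a + 10)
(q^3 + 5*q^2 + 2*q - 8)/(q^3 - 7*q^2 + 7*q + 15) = (q^3 + 5*q^2 + 2*q - 8)/(q^3 - 7*q^2 + 7*q + 15)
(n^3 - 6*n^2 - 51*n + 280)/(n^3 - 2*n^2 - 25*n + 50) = (n^2 - n - 56)/(n^2 + 3*n - 10)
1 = 1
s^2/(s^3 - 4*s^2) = 1/(s - 4)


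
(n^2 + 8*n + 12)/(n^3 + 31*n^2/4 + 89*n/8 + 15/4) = 8*(n + 2)/(8*n^2 + 14*n + 5)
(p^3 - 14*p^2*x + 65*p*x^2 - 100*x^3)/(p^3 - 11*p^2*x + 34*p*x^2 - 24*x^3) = (p^2 - 10*p*x + 25*x^2)/(p^2 - 7*p*x + 6*x^2)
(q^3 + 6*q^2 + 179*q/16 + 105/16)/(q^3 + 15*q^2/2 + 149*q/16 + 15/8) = (4*q^2 + 19*q + 21)/(4*q^2 + 25*q + 6)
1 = 1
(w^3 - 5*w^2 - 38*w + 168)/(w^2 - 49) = (w^2 + 2*w - 24)/(w + 7)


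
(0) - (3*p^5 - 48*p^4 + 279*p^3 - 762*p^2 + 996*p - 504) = -3*p^5 + 48*p^4 - 279*p^3 + 762*p^2 - 996*p + 504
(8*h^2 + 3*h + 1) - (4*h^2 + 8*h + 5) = 4*h^2 - 5*h - 4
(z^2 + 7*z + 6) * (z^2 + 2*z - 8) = z^4 + 9*z^3 + 12*z^2 - 44*z - 48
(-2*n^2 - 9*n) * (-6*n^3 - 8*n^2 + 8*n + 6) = 12*n^5 + 70*n^4 + 56*n^3 - 84*n^2 - 54*n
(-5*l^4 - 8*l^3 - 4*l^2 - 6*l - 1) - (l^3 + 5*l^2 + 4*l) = -5*l^4 - 9*l^3 - 9*l^2 - 10*l - 1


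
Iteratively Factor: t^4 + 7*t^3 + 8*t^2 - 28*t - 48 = (t + 4)*(t^3 + 3*t^2 - 4*t - 12) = (t + 2)*(t + 4)*(t^2 + t - 6) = (t - 2)*(t + 2)*(t + 4)*(t + 3)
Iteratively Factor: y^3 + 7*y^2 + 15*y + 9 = (y + 3)*(y^2 + 4*y + 3) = (y + 1)*(y + 3)*(y + 3)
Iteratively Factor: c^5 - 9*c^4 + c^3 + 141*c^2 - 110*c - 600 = (c + 3)*(c^4 - 12*c^3 + 37*c^2 + 30*c - 200) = (c - 4)*(c + 3)*(c^3 - 8*c^2 + 5*c + 50) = (c - 5)*(c - 4)*(c + 3)*(c^2 - 3*c - 10) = (c - 5)*(c - 4)*(c + 2)*(c + 3)*(c - 5)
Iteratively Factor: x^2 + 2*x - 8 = (x - 2)*(x + 4)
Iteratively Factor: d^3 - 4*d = (d + 2)*(d^2 - 2*d) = (d - 2)*(d + 2)*(d)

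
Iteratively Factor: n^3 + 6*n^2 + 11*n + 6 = (n + 1)*(n^2 + 5*n + 6) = (n + 1)*(n + 2)*(n + 3)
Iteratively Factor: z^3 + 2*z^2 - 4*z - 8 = (z + 2)*(z^2 - 4) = (z + 2)^2*(z - 2)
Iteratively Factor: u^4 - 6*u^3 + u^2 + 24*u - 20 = (u - 5)*(u^3 - u^2 - 4*u + 4) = (u - 5)*(u - 2)*(u^2 + u - 2) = (u - 5)*(u - 2)*(u - 1)*(u + 2)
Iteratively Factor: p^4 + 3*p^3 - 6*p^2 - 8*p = (p)*(p^3 + 3*p^2 - 6*p - 8) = p*(p + 4)*(p^2 - p - 2) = p*(p - 2)*(p + 4)*(p + 1)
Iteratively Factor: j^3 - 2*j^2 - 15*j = (j + 3)*(j^2 - 5*j) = j*(j + 3)*(j - 5)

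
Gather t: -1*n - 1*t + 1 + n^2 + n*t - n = n^2 - 2*n + t*(n - 1) + 1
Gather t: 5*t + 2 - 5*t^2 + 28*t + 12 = -5*t^2 + 33*t + 14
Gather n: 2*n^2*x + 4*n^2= n^2*(2*x + 4)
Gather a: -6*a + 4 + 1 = 5 - 6*a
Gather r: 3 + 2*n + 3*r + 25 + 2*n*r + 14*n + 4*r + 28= 16*n + r*(2*n + 7) + 56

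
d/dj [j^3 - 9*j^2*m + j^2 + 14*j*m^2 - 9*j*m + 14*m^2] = 3*j^2 - 18*j*m + 2*j + 14*m^2 - 9*m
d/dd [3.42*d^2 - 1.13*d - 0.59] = 6.84*d - 1.13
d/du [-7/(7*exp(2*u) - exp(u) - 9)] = (98*exp(u) - 7)*exp(u)/(-7*exp(2*u) + exp(u) + 9)^2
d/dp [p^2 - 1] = 2*p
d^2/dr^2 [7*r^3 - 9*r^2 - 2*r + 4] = 42*r - 18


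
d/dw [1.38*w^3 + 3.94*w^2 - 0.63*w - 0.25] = 4.14*w^2 + 7.88*w - 0.63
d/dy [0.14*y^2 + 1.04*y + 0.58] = 0.28*y + 1.04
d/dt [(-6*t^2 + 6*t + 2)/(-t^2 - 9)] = 2*(3*t^2 + 56*t - 27)/(t^4 + 18*t^2 + 81)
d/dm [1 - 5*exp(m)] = -5*exp(m)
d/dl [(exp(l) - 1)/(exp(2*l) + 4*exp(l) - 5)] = -exp(l)/(exp(2*l) + 10*exp(l) + 25)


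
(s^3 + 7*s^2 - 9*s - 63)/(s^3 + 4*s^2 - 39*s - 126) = (s - 3)/(s - 6)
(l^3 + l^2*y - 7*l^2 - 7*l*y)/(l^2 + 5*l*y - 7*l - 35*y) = l*(l + y)/(l + 5*y)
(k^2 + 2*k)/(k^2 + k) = (k + 2)/(k + 1)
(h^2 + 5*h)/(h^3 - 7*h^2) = (h + 5)/(h*(h - 7))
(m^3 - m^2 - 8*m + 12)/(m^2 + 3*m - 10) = (m^2 + m - 6)/(m + 5)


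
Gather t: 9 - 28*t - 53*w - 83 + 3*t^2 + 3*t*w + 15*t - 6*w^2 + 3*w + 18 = 3*t^2 + t*(3*w - 13) - 6*w^2 - 50*w - 56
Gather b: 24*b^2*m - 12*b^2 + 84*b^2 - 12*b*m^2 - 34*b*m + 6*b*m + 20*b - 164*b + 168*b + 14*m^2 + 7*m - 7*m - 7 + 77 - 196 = b^2*(24*m + 72) + b*(-12*m^2 - 28*m + 24) + 14*m^2 - 126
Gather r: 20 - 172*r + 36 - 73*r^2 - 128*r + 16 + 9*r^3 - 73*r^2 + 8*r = 9*r^3 - 146*r^2 - 292*r + 72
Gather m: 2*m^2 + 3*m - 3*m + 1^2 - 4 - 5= 2*m^2 - 8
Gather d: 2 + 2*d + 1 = 2*d + 3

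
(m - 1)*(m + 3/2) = m^2 + m/2 - 3/2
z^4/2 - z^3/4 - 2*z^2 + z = z*(z/2 + 1)*(z - 2)*(z - 1/2)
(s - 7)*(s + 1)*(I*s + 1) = I*s^3 + s^2 - 6*I*s^2 - 6*s - 7*I*s - 7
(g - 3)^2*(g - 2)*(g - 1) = g^4 - 9*g^3 + 29*g^2 - 39*g + 18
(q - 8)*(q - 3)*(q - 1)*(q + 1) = q^4 - 11*q^3 + 23*q^2 + 11*q - 24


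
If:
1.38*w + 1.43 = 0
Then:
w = -1.04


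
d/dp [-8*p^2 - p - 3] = -16*p - 1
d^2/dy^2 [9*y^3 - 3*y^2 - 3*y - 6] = 54*y - 6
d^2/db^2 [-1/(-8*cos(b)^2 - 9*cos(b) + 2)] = (-256*sin(b)^4 + 273*sin(b)^2 + 252*cos(b) - 54*cos(3*b) + 177)/(-8*sin(b)^2 + 9*cos(b) + 6)^3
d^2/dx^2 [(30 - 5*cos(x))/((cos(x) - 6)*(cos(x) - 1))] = 5*(cos(x) + 2)/(cos(x) - 1)^2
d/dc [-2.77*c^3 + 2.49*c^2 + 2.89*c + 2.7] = -8.31*c^2 + 4.98*c + 2.89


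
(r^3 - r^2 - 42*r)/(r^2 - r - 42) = r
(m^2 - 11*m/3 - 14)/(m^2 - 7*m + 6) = (m + 7/3)/(m - 1)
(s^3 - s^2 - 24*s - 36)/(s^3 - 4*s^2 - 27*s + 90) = (s^2 + 5*s + 6)/(s^2 + 2*s - 15)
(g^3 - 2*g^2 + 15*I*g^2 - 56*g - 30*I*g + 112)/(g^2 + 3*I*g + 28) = (g^2 + g*(-2 + 8*I) - 16*I)/(g - 4*I)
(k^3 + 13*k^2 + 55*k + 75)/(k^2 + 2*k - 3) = (k^2 + 10*k + 25)/(k - 1)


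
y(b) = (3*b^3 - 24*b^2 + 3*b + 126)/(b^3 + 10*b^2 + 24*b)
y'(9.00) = 0.11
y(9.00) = 0.23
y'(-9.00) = 10.63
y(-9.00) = 29.87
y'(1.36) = -2.69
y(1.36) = 1.74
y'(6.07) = 0.09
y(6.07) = -0.09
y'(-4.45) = -236.75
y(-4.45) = -202.00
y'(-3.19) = -73.72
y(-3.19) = 31.01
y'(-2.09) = -9.38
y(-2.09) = 0.80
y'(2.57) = -0.54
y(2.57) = 0.18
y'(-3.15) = -66.06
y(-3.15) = 28.22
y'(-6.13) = 6910.21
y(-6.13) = 875.03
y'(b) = (-3*b^2 - 20*b - 24)*(3*b^3 - 24*b^2 + 3*b + 126)/(b^3 + 10*b^2 + 24*b)^2 + (9*b^2 - 48*b + 3)/(b^3 + 10*b^2 + 24*b)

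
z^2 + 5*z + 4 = (z + 1)*(z + 4)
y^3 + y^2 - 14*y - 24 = (y - 4)*(y + 2)*(y + 3)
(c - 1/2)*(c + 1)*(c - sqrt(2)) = c^3 - sqrt(2)*c^2 + c^2/2 - sqrt(2)*c/2 - c/2 + sqrt(2)/2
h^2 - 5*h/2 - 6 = (h - 4)*(h + 3/2)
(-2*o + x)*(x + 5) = -2*o*x - 10*o + x^2 + 5*x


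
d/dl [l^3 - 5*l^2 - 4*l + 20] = 3*l^2 - 10*l - 4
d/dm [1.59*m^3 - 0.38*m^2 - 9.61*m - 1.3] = 4.77*m^2 - 0.76*m - 9.61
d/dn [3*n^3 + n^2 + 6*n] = 9*n^2 + 2*n + 6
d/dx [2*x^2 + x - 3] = 4*x + 1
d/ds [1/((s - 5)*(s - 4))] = (9 - 2*s)/(s^4 - 18*s^3 + 121*s^2 - 360*s + 400)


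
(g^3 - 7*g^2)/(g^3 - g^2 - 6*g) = g*(7 - g)/(-g^2 + g + 6)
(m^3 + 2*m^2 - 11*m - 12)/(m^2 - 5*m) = (m^3 + 2*m^2 - 11*m - 12)/(m*(m - 5))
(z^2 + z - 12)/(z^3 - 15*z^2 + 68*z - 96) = (z + 4)/(z^2 - 12*z + 32)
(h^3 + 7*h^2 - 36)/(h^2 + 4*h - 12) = h + 3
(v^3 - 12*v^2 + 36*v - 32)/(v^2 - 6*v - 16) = (v^2 - 4*v + 4)/(v + 2)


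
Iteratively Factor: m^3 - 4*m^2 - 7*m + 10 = (m - 1)*(m^2 - 3*m - 10) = (m - 5)*(m - 1)*(m + 2)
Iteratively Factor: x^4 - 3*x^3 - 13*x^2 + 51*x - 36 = (x - 1)*(x^3 - 2*x^2 - 15*x + 36) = (x - 3)*(x - 1)*(x^2 + x - 12) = (x - 3)^2*(x - 1)*(x + 4)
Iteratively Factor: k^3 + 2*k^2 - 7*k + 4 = (k - 1)*(k^2 + 3*k - 4) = (k - 1)^2*(k + 4)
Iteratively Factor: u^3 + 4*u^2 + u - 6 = (u - 1)*(u^2 + 5*u + 6) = (u - 1)*(u + 3)*(u + 2)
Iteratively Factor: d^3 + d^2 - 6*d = (d)*(d^2 + d - 6) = d*(d + 3)*(d - 2)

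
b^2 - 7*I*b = b*(b - 7*I)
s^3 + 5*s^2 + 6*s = s*(s + 2)*(s + 3)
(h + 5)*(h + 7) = h^2 + 12*h + 35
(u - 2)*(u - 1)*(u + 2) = u^3 - u^2 - 4*u + 4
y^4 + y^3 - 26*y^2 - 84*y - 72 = (y - 6)*(y + 2)^2*(y + 3)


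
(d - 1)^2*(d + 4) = d^3 + 2*d^2 - 7*d + 4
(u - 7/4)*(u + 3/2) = u^2 - u/4 - 21/8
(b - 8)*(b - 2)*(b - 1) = b^3 - 11*b^2 + 26*b - 16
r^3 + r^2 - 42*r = r*(r - 6)*(r + 7)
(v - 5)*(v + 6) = v^2 + v - 30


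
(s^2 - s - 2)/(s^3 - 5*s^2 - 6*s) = (s - 2)/(s*(s - 6))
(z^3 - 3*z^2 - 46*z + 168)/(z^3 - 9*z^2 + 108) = (z^2 + 3*z - 28)/(z^2 - 3*z - 18)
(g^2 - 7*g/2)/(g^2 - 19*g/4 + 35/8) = 4*g/(4*g - 5)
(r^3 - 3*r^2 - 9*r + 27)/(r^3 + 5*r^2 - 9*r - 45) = (r - 3)/(r + 5)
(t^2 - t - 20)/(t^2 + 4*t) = (t - 5)/t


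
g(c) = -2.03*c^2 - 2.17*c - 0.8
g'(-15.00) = 58.73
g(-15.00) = -425.00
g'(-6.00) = 22.19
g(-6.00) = -60.86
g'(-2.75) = 9.00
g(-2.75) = -10.18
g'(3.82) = -17.68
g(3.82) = -38.71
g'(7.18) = -31.32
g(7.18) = -121.03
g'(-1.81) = 5.18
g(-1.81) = -3.52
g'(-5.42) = 19.84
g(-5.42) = -48.67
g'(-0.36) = -0.71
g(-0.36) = -0.28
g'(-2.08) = 6.27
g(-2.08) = -5.07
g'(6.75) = -29.58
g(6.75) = -107.94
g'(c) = -4.06*c - 2.17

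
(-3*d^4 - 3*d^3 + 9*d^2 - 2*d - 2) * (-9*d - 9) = 27*d^5 + 54*d^4 - 54*d^3 - 63*d^2 + 36*d + 18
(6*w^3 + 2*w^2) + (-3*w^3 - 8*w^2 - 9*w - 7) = 3*w^3 - 6*w^2 - 9*w - 7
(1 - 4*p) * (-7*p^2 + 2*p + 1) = 28*p^3 - 15*p^2 - 2*p + 1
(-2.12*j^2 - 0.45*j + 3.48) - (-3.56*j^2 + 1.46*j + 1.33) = 1.44*j^2 - 1.91*j + 2.15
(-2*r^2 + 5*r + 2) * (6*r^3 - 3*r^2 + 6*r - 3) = -12*r^5 + 36*r^4 - 15*r^3 + 30*r^2 - 3*r - 6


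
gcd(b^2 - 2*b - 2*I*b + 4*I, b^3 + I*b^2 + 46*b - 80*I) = b - 2*I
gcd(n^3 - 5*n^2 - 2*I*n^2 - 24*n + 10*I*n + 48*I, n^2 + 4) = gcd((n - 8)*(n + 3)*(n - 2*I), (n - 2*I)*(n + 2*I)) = n - 2*I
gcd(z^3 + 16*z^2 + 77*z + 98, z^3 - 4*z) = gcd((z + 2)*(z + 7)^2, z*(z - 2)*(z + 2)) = z + 2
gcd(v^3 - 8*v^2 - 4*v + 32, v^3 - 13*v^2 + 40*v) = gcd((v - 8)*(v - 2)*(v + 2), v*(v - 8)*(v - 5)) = v - 8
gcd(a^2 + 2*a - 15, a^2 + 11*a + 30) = a + 5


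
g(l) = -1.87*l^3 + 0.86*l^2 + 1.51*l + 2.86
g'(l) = -5.61*l^2 + 1.72*l + 1.51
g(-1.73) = 12.50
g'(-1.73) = -18.26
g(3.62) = -69.11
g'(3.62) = -65.78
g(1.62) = -0.39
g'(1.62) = -10.43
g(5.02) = -204.45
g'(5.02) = -131.23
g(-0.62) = 2.70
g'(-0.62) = -1.71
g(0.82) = 3.65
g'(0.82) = -0.85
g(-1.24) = 5.88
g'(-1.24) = -9.25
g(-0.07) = 2.76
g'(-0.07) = 1.36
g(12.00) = -3086.54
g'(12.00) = -785.69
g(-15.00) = 6484.96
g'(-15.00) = -1286.54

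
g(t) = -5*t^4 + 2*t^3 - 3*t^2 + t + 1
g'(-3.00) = 613.00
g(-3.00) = -488.00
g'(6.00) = -4139.00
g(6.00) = -6149.00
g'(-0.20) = 2.60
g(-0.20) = 0.66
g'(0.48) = -2.71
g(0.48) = 0.74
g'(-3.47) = 929.70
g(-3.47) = -847.07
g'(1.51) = -63.24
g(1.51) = -23.44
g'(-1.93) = 178.71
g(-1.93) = -95.86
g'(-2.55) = 386.94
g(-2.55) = -265.63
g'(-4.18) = 1591.61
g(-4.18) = -1728.09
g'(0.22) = -0.24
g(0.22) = 1.08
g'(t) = -20*t^3 + 6*t^2 - 6*t + 1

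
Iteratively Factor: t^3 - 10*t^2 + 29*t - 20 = (t - 4)*(t^2 - 6*t + 5) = (t - 5)*(t - 4)*(t - 1)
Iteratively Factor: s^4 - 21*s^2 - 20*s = (s + 4)*(s^3 - 4*s^2 - 5*s) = s*(s + 4)*(s^2 - 4*s - 5) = s*(s + 1)*(s + 4)*(s - 5)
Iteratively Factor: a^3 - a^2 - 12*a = (a)*(a^2 - a - 12) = a*(a + 3)*(a - 4)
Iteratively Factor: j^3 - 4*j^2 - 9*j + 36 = (j - 3)*(j^2 - j - 12) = (j - 4)*(j - 3)*(j + 3)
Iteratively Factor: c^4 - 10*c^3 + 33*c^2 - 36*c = (c - 3)*(c^3 - 7*c^2 + 12*c) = (c - 3)^2*(c^2 - 4*c) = c*(c - 3)^2*(c - 4)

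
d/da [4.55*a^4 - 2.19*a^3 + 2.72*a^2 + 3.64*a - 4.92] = 18.2*a^3 - 6.57*a^2 + 5.44*a + 3.64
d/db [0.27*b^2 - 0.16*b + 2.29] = 0.54*b - 0.16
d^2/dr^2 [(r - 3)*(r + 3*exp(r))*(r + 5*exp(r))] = 8*r^2*exp(r) + 60*r*exp(2*r) + 8*r*exp(r) + 6*r - 120*exp(2*r) - 32*exp(r) - 6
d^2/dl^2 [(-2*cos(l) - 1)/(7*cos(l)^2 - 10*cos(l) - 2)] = 4*(-441*(1 - cos(2*l))^2*cos(l) - 168*(1 - cos(2*l))^2 - 25*cos(l) - 494*cos(2*l) - 273*cos(3*l) + 98*cos(5*l) + 474)/(20*cos(l) - 7*cos(2*l) - 3)^3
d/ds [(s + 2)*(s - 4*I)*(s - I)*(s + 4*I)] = 4*s^3 + 3*s^2*(2 - I) + 4*s*(8 - I) + 32 - 16*I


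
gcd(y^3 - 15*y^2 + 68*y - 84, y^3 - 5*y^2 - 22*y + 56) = y^2 - 9*y + 14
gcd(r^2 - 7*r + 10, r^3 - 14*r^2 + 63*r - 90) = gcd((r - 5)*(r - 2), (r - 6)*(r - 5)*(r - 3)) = r - 5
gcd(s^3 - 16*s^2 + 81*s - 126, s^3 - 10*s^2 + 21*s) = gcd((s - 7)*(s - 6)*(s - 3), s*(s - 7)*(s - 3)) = s^2 - 10*s + 21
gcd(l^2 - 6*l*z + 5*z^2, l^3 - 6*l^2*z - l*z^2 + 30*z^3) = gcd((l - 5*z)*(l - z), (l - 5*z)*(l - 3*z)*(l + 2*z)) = -l + 5*z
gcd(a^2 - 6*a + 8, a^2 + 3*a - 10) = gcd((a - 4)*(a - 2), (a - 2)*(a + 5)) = a - 2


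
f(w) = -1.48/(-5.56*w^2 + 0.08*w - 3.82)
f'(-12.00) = 0.00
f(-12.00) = 0.00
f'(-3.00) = 0.02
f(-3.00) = 0.03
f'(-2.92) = 0.02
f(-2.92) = 0.03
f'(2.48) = -0.03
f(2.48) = 0.04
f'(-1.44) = 0.10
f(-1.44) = 0.10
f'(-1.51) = 0.09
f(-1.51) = 0.09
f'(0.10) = -0.10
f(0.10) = 0.38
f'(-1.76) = 0.06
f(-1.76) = 0.07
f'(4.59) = -0.01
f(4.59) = 0.01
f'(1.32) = -0.12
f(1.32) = 0.11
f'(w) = -1.48*(11.12*w - 0.08)/(-5.56*w^2 + 0.08*w - 3.82)^2 = (0.1184 - 16.4576*w)/(5.56*w^2 - 0.08*w + 3.82)^2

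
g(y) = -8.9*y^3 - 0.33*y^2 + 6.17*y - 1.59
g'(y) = -26.7*y^2 - 0.66*y + 6.17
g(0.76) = -1.00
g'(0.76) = -9.75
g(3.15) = -263.61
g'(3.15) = -260.84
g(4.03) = -564.60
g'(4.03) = -430.12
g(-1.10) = 3.07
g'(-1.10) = -25.41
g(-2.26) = 85.51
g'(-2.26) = -128.71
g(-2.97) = 210.34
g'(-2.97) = -227.39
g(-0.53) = -3.63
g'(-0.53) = -0.98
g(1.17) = -9.08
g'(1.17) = -31.15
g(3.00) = -226.35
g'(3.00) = -236.11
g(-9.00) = 6404.25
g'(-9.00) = -2150.59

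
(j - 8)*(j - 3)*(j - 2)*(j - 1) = j^4 - 14*j^3 + 59*j^2 - 94*j + 48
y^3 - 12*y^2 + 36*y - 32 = (y - 8)*(y - 2)^2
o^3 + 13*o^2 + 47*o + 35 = (o + 1)*(o + 5)*(o + 7)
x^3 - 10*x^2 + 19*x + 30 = (x - 6)*(x - 5)*(x + 1)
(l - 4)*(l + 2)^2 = l^3 - 12*l - 16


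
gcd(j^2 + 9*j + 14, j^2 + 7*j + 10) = j + 2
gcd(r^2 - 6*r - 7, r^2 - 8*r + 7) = r - 7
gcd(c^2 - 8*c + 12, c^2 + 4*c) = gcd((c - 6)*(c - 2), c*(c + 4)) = 1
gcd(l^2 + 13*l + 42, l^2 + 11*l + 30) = l + 6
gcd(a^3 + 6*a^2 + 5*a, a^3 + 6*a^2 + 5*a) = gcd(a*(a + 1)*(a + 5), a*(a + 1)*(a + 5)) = a^3 + 6*a^2 + 5*a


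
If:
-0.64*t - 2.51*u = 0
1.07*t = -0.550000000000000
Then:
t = -0.51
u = 0.13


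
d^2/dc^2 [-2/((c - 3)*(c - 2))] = 4*(-(c - 3)^2 - (c - 3)*(c - 2) - (c - 2)^2)/((c - 3)^3*(c - 2)^3)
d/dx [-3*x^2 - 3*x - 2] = -6*x - 3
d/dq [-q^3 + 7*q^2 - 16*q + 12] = -3*q^2 + 14*q - 16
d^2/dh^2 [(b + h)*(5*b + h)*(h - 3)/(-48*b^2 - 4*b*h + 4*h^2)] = 3*b*(-268*b^4 - 204*b^3*h + 137*b^3 - 84*b^2*h^2 + 201*b^2*h - 8*b*h^3 + 51*b*h^2 + 7*h^3)/(2*(1728*b^6 + 432*b^5*h - 396*b^4*h^2 - 71*b^3*h^3 + 33*b^2*h^4 + 3*b*h^5 - h^6))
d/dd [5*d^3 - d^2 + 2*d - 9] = 15*d^2 - 2*d + 2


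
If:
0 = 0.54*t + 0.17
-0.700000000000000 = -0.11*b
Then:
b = 6.36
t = -0.31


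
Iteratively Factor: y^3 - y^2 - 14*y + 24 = (y - 3)*(y^2 + 2*y - 8) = (y - 3)*(y + 4)*(y - 2)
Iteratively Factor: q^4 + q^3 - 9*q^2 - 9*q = (q + 3)*(q^3 - 2*q^2 - 3*q) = (q + 1)*(q + 3)*(q^2 - 3*q) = q*(q + 1)*(q + 3)*(q - 3)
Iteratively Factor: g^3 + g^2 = (g)*(g^2 + g) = g^2*(g + 1)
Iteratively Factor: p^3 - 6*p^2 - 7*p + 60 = (p - 4)*(p^2 - 2*p - 15) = (p - 4)*(p + 3)*(p - 5)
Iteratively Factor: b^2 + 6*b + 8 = (b + 4)*(b + 2)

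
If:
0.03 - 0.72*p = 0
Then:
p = 0.04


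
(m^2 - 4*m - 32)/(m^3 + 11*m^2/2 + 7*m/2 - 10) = 2*(m - 8)/(2*m^2 + 3*m - 5)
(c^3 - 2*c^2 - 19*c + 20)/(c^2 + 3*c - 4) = c - 5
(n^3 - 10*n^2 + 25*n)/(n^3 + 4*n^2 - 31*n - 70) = n*(n - 5)/(n^2 + 9*n + 14)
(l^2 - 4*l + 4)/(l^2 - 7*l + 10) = (l - 2)/(l - 5)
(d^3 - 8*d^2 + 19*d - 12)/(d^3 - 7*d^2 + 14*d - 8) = (d - 3)/(d - 2)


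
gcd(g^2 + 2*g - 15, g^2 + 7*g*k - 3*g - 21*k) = g - 3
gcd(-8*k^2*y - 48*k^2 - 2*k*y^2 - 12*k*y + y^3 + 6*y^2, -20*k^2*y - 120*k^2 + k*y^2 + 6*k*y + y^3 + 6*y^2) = -4*k*y - 24*k + y^2 + 6*y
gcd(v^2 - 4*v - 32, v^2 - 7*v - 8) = v - 8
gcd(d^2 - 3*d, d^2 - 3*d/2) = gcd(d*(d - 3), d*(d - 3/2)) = d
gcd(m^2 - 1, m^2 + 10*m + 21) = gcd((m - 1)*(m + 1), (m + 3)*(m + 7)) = 1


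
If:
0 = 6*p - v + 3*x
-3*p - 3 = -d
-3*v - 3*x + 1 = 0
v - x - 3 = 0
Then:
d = 35/6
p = 17/18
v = 5/3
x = -4/3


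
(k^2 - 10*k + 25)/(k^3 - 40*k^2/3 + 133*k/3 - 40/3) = 3*(k - 5)/(3*k^2 - 25*k + 8)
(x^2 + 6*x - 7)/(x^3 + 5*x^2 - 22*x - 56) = (x - 1)/(x^2 - 2*x - 8)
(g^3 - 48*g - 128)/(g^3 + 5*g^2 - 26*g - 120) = (g^2 - 4*g - 32)/(g^2 + g - 30)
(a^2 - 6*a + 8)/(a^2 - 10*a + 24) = (a - 2)/(a - 6)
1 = 1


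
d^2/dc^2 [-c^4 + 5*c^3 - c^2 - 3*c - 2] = -12*c^2 + 30*c - 2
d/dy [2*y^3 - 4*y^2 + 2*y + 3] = 6*y^2 - 8*y + 2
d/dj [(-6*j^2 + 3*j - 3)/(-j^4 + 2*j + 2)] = 3*((1 - 4*j)*(-j^4 + 2*j + 2) - 2*(2*j^3 - 1)*(2*j^2 - j + 1))/(-j^4 + 2*j + 2)^2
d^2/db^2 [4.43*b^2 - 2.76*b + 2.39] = 8.86000000000000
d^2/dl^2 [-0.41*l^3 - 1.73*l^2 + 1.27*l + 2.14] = -2.46*l - 3.46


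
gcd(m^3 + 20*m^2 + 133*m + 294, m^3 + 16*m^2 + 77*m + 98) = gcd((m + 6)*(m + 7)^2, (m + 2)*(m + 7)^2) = m^2 + 14*m + 49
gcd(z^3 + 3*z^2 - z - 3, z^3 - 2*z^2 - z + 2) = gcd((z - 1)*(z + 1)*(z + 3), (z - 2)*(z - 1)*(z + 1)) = z^2 - 1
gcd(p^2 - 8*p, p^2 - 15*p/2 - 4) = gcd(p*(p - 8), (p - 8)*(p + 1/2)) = p - 8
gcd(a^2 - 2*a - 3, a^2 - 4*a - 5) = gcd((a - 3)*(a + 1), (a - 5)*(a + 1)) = a + 1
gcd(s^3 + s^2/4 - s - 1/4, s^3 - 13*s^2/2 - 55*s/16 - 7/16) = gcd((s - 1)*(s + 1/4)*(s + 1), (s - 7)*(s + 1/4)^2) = s + 1/4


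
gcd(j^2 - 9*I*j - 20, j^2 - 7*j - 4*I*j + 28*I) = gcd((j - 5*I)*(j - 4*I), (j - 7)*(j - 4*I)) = j - 4*I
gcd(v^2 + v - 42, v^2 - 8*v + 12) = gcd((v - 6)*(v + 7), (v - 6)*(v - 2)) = v - 6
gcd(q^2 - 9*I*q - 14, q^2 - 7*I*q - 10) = q - 2*I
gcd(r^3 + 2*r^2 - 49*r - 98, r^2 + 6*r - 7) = r + 7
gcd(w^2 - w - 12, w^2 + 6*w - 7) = 1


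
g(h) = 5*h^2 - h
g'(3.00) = 29.00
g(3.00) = 42.00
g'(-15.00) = -151.00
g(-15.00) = 1140.00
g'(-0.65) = -7.50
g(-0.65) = 2.76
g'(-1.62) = -17.20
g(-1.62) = 14.74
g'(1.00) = 9.00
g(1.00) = 4.00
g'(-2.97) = -30.70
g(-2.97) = 47.07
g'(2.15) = 20.50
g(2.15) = 20.96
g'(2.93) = 28.30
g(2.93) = 39.99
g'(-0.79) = -8.90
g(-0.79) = 3.91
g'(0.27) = 1.70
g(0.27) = 0.09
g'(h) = 10*h - 1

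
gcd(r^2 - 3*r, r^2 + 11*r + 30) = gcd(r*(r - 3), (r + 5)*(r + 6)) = 1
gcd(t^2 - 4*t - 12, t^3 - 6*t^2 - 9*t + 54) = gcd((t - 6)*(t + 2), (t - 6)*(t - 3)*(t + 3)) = t - 6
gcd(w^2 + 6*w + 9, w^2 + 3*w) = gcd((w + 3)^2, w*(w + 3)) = w + 3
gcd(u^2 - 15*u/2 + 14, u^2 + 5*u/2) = 1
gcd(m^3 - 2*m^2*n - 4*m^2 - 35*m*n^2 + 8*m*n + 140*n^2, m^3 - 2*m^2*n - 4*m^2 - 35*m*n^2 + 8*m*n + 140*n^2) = m^3 - 2*m^2*n - 4*m^2 - 35*m*n^2 + 8*m*n + 140*n^2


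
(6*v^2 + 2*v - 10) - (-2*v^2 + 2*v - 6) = 8*v^2 - 4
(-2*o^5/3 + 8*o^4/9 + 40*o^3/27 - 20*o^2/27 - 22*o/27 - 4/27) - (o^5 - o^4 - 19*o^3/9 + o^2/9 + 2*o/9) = -5*o^5/3 + 17*o^4/9 + 97*o^3/27 - 23*o^2/27 - 28*o/27 - 4/27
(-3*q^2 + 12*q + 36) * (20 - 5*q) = 15*q^3 - 120*q^2 + 60*q + 720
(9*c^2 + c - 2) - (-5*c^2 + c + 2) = 14*c^2 - 4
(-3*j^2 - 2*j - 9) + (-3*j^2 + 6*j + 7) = -6*j^2 + 4*j - 2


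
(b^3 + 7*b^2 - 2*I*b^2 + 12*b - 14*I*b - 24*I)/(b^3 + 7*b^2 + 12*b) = (b - 2*I)/b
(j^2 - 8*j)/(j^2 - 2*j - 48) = j/(j + 6)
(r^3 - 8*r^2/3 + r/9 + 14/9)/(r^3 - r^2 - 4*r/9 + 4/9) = (3*r - 7)/(3*r - 2)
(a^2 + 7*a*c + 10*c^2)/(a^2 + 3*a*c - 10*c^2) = (a + 2*c)/(a - 2*c)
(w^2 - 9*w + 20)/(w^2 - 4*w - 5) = (w - 4)/(w + 1)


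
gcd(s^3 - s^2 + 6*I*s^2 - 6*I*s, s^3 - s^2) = s^2 - s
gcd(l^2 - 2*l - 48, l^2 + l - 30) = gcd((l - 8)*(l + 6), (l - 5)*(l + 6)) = l + 6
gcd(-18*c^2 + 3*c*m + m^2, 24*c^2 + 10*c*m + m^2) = 6*c + m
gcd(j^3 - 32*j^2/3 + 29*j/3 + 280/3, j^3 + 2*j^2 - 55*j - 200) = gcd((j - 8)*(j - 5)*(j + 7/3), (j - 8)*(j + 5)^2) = j - 8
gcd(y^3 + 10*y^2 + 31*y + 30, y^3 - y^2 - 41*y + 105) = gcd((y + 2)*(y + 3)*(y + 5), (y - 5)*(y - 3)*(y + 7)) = 1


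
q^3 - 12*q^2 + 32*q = q*(q - 8)*(q - 4)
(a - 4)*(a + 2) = a^2 - 2*a - 8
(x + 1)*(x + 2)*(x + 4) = x^3 + 7*x^2 + 14*x + 8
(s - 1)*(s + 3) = s^2 + 2*s - 3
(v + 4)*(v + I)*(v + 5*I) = v^3 + 4*v^2 + 6*I*v^2 - 5*v + 24*I*v - 20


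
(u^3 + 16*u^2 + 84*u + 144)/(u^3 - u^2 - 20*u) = (u^2 + 12*u + 36)/(u*(u - 5))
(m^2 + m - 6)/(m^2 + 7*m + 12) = (m - 2)/(m + 4)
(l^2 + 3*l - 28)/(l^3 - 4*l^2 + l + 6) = (l^2 + 3*l - 28)/(l^3 - 4*l^2 + l + 6)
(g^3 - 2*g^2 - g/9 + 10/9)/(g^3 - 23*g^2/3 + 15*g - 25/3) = (g + 2/3)/(g - 5)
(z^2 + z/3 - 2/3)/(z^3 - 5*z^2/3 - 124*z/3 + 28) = (z + 1)/(z^2 - z - 42)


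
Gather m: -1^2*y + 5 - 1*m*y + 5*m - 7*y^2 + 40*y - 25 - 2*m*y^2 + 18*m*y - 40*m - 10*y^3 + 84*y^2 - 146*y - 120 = m*(-2*y^2 + 17*y - 35) - 10*y^3 + 77*y^2 - 107*y - 140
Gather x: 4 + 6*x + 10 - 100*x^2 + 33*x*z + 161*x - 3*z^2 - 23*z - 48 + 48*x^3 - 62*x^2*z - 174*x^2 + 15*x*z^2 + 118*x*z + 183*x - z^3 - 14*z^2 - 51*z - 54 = 48*x^3 + x^2*(-62*z - 274) + x*(15*z^2 + 151*z + 350) - z^3 - 17*z^2 - 74*z - 88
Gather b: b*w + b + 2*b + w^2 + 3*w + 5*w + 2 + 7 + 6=b*(w + 3) + w^2 + 8*w + 15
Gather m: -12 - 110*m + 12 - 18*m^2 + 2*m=-18*m^2 - 108*m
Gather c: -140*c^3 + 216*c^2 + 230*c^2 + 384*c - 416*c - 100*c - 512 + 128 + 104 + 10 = -140*c^3 + 446*c^2 - 132*c - 270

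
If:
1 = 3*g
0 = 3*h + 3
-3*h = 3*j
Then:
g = 1/3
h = -1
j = 1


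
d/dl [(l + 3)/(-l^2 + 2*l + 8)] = (-l^2 + 2*l + 2*(l - 1)*(l + 3) + 8)/(-l^2 + 2*l + 8)^2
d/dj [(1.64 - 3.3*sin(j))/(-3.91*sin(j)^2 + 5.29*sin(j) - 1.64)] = (-12.903*sin(j)^2 + 12.8248*sin(j) - 3.2636)*cos(j)/(15.2881*sin(j)^4 - 41.3678*sin(j)^3 + 40.8089*sin(j)^2 - 17.3512*sin(j) + 2.6896)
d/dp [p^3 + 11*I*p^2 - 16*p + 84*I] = 3*p^2 + 22*I*p - 16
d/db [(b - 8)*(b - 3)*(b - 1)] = 3*b^2 - 24*b + 35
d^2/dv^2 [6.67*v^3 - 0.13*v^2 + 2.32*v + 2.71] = 40.02*v - 0.26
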